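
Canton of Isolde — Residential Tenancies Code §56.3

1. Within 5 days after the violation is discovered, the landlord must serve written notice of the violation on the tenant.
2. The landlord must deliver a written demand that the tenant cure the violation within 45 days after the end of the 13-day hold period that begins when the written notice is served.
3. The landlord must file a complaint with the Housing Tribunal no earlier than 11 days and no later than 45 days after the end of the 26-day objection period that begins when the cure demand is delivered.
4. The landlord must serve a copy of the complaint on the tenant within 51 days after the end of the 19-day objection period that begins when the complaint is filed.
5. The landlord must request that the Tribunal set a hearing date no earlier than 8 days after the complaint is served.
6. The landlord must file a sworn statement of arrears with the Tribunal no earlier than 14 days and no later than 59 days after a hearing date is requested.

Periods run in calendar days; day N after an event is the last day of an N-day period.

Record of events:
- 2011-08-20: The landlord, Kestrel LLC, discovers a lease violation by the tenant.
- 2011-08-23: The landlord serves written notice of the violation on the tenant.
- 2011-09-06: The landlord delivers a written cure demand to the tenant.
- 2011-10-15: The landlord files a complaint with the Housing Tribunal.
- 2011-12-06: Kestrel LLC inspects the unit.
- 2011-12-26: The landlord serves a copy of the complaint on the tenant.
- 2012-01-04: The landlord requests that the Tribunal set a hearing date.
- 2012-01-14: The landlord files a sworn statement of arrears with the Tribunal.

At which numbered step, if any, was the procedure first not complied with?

(1) due by 2011-08-20 + 5 days = 2011-08-25; completed 2011-08-23, before the deadline.
(2) due by 2011-09-05 + 45 days = 2011-10-20; completed 2011-09-06, before the deadline.
(3) the permitted window runs from 2011-10-02 + 11 = 2011-10-13 to 2011-10-02 + 45 = 2011-11-16; done 2011-10-15 — within the window.
(4) due by 2011-11-03 + 51 days = 2011-12-24; 2011-12-26 misses that deadline by 2 days.
That is the first point of non-compliance.

Step 4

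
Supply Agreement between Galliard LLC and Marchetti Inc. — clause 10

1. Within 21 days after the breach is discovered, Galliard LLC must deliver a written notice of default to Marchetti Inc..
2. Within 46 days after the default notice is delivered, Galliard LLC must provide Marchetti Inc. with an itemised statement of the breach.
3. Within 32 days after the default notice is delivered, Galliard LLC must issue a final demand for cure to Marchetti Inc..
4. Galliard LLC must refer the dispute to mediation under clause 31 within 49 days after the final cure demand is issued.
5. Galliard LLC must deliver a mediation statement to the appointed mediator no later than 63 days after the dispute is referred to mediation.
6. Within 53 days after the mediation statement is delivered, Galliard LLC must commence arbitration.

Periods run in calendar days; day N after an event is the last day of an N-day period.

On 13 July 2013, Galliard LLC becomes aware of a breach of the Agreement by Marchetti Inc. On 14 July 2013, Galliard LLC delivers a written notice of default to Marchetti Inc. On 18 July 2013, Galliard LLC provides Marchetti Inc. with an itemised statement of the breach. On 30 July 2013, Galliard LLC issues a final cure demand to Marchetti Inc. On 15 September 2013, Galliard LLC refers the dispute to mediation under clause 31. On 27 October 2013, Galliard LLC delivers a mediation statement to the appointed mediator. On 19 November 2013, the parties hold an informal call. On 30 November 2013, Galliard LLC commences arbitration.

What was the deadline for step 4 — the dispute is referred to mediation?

17 September 2013

Step 4 runs from 30 July 2013, when the final cure demand is issued. 49 days after 30 July 2013 is 17 September 2013.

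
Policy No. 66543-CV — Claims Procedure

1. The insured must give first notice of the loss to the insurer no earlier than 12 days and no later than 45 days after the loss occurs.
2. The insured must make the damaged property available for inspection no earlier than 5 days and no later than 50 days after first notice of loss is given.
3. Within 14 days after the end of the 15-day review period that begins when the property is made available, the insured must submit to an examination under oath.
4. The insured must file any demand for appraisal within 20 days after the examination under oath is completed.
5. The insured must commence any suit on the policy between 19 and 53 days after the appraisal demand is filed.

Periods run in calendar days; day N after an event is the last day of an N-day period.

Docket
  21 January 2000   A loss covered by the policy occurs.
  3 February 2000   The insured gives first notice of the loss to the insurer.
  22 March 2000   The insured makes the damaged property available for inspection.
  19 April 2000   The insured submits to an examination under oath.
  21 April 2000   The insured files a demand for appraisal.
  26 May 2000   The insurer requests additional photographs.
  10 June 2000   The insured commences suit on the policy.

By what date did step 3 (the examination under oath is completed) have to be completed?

The property is made available on 22 March 2000; the 15-day review period therefore ends 6 April 2000, and step 3 runs from that date. 14 days after 6 April 2000 is 20 April 2000.

20 April 2000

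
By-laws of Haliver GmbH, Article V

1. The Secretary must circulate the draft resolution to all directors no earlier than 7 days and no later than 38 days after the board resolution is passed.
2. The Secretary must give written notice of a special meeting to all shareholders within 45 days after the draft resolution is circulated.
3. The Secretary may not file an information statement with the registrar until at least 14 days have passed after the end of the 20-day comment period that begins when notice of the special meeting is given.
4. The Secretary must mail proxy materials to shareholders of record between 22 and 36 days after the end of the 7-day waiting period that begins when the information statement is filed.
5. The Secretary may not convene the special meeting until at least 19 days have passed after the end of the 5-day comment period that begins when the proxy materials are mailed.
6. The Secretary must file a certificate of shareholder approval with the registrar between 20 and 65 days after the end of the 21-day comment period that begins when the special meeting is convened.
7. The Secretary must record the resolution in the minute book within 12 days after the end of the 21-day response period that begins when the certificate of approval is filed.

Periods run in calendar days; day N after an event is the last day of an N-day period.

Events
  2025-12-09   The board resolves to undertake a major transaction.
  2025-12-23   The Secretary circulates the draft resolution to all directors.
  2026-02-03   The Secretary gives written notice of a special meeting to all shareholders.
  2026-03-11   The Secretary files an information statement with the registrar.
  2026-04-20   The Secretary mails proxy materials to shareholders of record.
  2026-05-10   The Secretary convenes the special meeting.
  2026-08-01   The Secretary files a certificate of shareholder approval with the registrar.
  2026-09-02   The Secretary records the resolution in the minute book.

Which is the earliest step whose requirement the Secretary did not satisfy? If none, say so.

(1) the permitted window runs from 2025-12-09 + 7 = 2025-12-16 to 2025-12-09 + 38 = 2026-01-16; done 2025-12-23 — within the window.
(2) due by 2025-12-23 + 45 days = 2026-02-06; completed 2026-02-03, before the deadline.
(3) permitted from 2026-02-23 + 14 days = 2026-03-09 onward; done 2026-03-11, after the minimum wait.
(4) the permitted window runs from 2026-03-18 + 22 = 2026-04-09 to 2026-03-18 + 36 = 2026-04-23; done 2026-04-20 — within the window.
(5) permitted from 2026-04-25 + 19 days = 2026-05-14 onward; done 2026-05-10 — 4 days too early.
That is the first point of non-compliance.

Step 5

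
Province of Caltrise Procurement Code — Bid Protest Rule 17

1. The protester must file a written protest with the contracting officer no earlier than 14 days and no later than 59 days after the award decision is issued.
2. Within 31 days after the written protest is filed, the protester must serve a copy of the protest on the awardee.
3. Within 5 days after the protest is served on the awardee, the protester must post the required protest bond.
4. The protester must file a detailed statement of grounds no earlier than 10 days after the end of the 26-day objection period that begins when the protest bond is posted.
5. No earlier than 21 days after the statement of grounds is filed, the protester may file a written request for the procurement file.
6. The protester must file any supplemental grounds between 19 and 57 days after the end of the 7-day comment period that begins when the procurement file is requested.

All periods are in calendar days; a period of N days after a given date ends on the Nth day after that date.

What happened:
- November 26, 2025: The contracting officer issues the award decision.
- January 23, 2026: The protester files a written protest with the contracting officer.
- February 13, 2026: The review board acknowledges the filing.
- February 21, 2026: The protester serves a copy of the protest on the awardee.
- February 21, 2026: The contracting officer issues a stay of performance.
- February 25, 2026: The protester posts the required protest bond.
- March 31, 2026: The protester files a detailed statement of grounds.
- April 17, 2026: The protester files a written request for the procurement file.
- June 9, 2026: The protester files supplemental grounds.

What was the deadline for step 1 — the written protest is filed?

January 24, 2026

Step 1 runs from November 26, 2025, when the award decision is issued. The window is 14–59 days after November 26, 2025; it closes on January 24, 2026.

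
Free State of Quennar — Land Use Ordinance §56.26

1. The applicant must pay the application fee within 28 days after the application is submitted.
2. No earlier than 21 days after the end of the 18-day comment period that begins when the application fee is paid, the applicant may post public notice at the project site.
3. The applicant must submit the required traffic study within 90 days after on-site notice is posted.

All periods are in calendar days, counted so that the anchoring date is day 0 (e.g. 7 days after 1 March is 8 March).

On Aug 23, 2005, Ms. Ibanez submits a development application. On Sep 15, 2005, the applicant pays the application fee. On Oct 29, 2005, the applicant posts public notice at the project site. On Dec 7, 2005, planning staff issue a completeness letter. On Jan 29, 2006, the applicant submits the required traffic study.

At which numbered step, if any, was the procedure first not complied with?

Step 3

Step 1: 28 days after Aug 23, 2005 (when the application is submitted) is Sep 20, 2005; done Sep 15, 2005 — timely.
Step 2: the earliest permitted date is 21 days after Oct 3, 2005 (end of the 18-day comment period, which began when the application fee is paid on Sep 15, 2005), i.e. Oct 24, 2005; Oct 29, 2005 is on or after that date.
Step 3: 90 days after Oct 29, 2005 (when on-site notice is posted) is Jan 27, 2006; not done until Jan 29, 2006, 2 days after the deadline.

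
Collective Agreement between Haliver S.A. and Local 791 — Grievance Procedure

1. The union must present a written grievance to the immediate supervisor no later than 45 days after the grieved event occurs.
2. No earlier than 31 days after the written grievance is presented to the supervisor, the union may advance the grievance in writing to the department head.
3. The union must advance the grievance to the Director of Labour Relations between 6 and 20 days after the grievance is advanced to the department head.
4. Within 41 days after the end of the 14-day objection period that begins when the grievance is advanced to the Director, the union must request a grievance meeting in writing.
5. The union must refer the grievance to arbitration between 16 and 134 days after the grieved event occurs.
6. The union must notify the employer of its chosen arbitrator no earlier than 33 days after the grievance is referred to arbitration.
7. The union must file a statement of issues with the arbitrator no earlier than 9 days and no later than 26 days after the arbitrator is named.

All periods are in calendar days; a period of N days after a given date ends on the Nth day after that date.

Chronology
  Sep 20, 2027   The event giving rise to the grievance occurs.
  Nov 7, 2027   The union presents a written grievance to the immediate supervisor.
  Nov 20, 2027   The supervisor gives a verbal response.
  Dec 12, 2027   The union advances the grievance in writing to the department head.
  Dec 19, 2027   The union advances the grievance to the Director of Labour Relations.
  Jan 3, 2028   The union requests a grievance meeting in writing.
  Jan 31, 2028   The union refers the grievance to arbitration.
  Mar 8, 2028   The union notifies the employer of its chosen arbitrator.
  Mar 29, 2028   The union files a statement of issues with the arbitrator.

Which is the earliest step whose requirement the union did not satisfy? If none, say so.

Step 1

Step 1 — counting 45 days from Sep 20, 2027 (when the grieved event occurs) gives a deadline of Nov 4, 2027; not done until Nov 7, 2027, 3 days after the deadline.
The analysis stops there.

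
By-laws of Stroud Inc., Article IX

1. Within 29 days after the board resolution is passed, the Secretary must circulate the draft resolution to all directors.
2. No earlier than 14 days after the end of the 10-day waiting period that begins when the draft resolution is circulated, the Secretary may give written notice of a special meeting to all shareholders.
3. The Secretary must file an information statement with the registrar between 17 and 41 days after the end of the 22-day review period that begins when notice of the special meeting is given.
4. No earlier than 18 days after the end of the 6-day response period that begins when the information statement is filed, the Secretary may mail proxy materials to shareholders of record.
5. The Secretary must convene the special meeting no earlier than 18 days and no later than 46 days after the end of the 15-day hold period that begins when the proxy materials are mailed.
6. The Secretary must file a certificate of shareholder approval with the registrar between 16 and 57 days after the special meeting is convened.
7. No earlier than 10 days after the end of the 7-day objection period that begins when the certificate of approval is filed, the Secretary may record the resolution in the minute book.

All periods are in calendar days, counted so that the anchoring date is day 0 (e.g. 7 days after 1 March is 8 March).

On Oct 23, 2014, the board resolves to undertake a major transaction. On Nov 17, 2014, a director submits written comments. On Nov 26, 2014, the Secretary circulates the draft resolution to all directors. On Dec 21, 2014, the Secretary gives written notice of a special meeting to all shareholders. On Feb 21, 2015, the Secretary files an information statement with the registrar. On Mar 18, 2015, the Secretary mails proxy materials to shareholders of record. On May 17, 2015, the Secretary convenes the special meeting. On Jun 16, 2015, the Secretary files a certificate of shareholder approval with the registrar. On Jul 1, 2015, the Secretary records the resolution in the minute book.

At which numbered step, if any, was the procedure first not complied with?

(1) due by Oct 23, 2014 + 29 days = Nov 21, 2014; Nov 26, 2014 misses that deadline by 5 days.
No need to go further; step 1 was not satisfied.

Step 1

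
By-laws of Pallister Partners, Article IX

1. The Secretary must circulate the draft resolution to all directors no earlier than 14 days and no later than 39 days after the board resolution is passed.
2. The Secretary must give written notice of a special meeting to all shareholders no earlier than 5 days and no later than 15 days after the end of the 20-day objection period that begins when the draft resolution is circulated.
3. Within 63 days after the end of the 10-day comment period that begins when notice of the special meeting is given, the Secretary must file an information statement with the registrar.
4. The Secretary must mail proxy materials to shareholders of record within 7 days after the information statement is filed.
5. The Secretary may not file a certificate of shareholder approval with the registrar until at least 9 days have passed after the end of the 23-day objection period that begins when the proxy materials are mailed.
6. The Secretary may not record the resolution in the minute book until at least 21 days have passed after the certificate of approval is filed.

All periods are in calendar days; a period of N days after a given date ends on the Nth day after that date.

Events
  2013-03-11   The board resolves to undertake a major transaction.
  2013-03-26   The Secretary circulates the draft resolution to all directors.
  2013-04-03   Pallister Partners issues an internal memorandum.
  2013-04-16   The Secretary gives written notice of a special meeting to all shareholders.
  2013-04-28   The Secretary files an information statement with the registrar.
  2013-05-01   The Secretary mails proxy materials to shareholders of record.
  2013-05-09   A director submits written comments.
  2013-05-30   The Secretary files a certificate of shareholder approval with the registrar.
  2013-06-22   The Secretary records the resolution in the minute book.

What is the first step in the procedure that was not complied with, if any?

(1) the permitted window runs from 2013-03-11 + 14 = 2013-03-25 to 2013-03-11 + 39 = 2013-04-19; done 2013-03-26 — within the window.
(2) the permitted window runs from 2013-04-15 + 5 = 2013-04-20 to 2013-04-15 + 15 = 2013-04-30; 2013-04-16 is 4 days too early.
The analysis stops there.

Step 2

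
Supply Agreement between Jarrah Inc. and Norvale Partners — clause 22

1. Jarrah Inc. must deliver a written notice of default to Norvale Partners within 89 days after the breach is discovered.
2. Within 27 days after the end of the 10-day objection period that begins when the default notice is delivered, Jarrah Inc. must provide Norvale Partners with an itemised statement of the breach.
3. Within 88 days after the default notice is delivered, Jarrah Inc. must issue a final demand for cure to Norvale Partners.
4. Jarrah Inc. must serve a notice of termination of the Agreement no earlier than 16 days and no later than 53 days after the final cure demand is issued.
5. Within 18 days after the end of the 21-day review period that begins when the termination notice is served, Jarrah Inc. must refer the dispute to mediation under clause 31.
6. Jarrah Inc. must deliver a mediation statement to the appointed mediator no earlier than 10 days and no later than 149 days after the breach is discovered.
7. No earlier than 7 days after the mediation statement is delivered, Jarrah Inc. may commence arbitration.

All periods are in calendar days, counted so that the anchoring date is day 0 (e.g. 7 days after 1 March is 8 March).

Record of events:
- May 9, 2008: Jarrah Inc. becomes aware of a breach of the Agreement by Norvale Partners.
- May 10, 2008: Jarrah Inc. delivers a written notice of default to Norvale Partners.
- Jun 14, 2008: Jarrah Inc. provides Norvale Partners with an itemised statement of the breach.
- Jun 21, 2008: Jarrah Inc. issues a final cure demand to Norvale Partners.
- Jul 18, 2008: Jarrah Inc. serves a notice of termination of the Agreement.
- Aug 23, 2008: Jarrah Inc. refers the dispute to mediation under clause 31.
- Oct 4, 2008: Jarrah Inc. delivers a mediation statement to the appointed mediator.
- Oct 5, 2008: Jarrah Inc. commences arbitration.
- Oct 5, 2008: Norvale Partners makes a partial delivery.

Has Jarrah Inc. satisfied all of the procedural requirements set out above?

Step 1: 89 days after May 9, 2008 (when the breach is discovered) is Aug 6, 2008; done May 10, 2008 — timely.
Step 2: 27 days after May 20, 2008 (end of the 10-day objection period, which began when the default notice is delivered on May 10, 2008) is Jun 16, 2008; done Jun 14, 2008 — timely.
Step 3: 88 days after May 10, 2008 (when the default notice is delivered) is Aug 6, 2008; done Jun 21, 2008 — timely.
Step 4: the window is 16–53 days after Jun 21, 2008 (when the final cure demand is issued), so Jul 7, 2008 through Aug 13, 2008; Jul 18, 2008 falls inside that range.
Step 5: 18 days after Aug 8, 2008 (end of the 21-day review period, which began when the termination notice is served on Jul 18, 2008) is Aug 26, 2008; completed Aug 23, 2008, before the deadline.
Step 6: the window is 10–149 days after May 9, 2008 (when the breach is discovered), so May 19, 2008 through Oct 5, 2008; done Oct 4, 2008, which is between those dates.
Step 7: the earliest permitted date is 7 days after Oct 4, 2008 (when the mediation statement is delivered), i.e. Oct 11, 2008; Oct 5, 2008 is 6 days before the earliest permitted date.
The analysis stops there.

No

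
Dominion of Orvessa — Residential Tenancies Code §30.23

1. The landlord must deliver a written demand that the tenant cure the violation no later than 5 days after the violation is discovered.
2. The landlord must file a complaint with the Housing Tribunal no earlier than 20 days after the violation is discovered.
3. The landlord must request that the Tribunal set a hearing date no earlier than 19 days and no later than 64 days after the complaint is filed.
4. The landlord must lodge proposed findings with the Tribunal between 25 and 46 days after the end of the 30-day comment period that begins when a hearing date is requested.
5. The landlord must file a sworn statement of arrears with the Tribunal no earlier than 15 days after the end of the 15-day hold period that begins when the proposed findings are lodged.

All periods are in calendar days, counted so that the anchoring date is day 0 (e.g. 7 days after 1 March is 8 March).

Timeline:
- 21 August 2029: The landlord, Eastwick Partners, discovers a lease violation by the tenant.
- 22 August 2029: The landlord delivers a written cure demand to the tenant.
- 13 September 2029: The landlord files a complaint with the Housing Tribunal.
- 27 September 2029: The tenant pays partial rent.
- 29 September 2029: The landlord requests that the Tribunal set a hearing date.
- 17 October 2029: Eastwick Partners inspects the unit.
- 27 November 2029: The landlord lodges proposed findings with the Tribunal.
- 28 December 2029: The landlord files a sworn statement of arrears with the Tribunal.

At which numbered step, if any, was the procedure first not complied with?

(1) due by 21 August 2029 + 5 days = 26 August 2029; done 22 August 2029 — timely.
(2) permitted from 21 August 2029 + 20 days = 10 September 2029 onward; done 13 September 2029 — permitted.
(3) the permitted window runs from 13 September 2029 + 19 = 2 October 2029 to 13 September 2029 + 64 = 16 November 2029; done 29 September 2029 — 3 days before the window opened.

Step 3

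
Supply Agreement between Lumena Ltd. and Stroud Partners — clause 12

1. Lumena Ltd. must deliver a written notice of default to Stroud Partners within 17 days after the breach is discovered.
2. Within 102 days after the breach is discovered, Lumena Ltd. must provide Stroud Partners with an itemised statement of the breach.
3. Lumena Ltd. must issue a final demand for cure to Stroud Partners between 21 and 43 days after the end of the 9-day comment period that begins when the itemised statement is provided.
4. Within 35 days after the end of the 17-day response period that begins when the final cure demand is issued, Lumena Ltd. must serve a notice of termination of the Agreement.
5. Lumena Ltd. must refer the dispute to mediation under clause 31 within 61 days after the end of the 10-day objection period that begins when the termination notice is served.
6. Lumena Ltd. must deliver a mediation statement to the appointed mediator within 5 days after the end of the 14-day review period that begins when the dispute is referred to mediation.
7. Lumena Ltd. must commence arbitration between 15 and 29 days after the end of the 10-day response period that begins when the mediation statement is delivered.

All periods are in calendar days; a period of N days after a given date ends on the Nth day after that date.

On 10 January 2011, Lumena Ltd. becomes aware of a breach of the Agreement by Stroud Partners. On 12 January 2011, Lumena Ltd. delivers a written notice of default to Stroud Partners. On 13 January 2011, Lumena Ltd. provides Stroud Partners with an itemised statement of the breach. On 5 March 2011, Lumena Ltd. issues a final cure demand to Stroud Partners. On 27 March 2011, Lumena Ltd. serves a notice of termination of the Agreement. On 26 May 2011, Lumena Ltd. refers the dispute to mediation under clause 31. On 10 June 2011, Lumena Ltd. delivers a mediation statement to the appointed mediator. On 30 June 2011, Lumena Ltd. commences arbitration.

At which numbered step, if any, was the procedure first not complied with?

(1) due by 10 January 2011 + 17 days = 27 January 2011; completed 12 January 2011, before the deadline.
(2) due by 10 January 2011 + 102 days = 22 April 2011; done 13 January 2011 — timely.
(3) the permitted window runs from 22 January 2011 + 21 = 12 February 2011 to 22 January 2011 + 43 = 6 March 2011; done 5 March 2011 — within the window.
(4) due by 22 March 2011 + 35 days = 26 April 2011; 27 March 2011 is within that limit.
(5) due by 6 April 2011 + 61 days = 6 June 2011; 26 May 2011 is within that limit.
(6) due by 9 June 2011 + 5 days = 14 June 2011; completed 10 June 2011, before the deadline.
(7) the permitted window runs from 20 June 2011 + 15 = 5 July 2011 to 20 June 2011 + 29 = 19 July 2011; done 30 June 2011 — 5 days before the window opened.
That is the first point of non-compliance.

Step 7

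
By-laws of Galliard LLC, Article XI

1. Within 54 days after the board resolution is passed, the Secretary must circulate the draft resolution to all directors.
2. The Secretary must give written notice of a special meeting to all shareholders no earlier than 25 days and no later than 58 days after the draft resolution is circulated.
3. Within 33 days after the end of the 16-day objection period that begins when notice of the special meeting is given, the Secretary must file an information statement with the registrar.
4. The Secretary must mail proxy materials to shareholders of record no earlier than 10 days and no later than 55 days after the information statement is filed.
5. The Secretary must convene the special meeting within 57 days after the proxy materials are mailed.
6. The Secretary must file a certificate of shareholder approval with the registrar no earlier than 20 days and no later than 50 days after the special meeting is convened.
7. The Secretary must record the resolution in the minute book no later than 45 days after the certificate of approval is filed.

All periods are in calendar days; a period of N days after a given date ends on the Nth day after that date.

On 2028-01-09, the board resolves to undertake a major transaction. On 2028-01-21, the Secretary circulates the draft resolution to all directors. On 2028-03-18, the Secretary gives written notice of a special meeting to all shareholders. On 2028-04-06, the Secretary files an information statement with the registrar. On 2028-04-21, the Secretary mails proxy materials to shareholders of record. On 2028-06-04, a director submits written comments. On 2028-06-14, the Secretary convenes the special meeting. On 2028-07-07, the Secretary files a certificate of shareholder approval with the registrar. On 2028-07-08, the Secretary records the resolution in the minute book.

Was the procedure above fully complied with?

Step 1 — counting 54 days from 2028-01-09 (when the board resolution is passed) gives a deadline of 2028-03-03; completed 2028-01-21, before the deadline.
Step 2 — 25 and 58 days from 2028-01-21 (when the draft resolution is circulated) are 2028-02-15 and 2028-03-19 respectively; done 2028-03-18 — within the window.
Step 3 — counting 33 days from 2028-04-03 (end of the 16-day objection period, which began when notice of the special meeting is given on 2028-03-18) gives a deadline of 2028-05-06; completed 2028-04-06, before the deadline.
Step 4 — 10 and 55 days from 2028-04-06 (when the information statement is filed) are 2028-04-16 and 2028-05-31 respectively; done 2028-04-21 — within the window.
Step 5 — counting 57 days from 2028-04-21 (when the proxy materials are mailed) gives a deadline of 2028-06-17; 2028-06-14 is within that limit.
Step 6 — 20 and 50 days from 2028-06-14 (when the special meeting is convened) are 2028-07-04 and 2028-08-03 respectively; 2028-07-07 falls inside that range.
Step 7 — counting 45 days from 2028-07-07 (when the certificate of approval is filed) gives a deadline of 2028-08-21; done 2028-07-08 — timely.

Yes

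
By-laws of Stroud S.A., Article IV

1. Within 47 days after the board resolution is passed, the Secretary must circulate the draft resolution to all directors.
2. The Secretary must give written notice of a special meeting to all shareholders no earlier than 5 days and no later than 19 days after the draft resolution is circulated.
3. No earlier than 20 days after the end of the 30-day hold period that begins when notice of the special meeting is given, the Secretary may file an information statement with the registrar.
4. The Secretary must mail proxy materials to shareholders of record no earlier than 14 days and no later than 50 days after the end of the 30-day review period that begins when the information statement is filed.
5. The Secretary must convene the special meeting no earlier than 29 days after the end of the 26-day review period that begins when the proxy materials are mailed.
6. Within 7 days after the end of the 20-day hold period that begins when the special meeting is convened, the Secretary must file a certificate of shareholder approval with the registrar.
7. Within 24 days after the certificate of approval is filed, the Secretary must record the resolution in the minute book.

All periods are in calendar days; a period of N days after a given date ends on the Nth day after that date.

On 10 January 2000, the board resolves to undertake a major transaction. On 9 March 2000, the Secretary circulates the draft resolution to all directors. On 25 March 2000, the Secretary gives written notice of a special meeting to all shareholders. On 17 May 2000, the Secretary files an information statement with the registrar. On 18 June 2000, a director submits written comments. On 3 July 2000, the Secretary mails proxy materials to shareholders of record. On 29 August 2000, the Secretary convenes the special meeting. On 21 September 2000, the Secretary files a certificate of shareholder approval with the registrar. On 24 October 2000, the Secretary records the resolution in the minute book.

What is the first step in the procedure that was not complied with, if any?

Step 1: 47 days after 10 January 2000 (when the board resolution is passed) is 26 February 2000; done 9 March 2000 — 12 days late.

Step 1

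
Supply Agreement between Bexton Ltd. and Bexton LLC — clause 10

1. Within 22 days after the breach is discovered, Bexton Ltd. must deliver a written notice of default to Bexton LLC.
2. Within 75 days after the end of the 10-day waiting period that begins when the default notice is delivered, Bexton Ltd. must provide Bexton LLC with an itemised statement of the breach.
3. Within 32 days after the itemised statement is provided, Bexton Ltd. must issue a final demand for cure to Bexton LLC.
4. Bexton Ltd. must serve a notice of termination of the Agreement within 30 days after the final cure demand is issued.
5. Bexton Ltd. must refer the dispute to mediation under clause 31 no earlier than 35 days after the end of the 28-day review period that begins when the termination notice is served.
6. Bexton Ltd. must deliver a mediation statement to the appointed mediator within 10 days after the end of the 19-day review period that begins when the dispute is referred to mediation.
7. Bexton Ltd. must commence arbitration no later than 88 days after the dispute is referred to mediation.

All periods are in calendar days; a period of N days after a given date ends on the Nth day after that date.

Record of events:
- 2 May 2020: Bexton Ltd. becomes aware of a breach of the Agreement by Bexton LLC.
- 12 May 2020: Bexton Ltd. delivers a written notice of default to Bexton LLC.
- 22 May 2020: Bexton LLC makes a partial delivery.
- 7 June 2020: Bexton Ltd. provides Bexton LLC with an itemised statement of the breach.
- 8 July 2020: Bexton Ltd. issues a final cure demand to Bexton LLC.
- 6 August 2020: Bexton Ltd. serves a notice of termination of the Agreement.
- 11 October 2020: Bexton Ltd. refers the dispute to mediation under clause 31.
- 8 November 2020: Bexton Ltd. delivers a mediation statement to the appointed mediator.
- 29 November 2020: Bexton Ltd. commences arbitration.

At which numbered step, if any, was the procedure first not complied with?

None — every step was satisfied

Step 1 — counting 22 days from 2 May 2020 (when the breach is discovered) gives a deadline of 24 May 2020; 12 May 2020 is within that limit.
Step 2 — counting 75 days from 22 May 2020 (end of the 10-day waiting period, which began when the default notice is delivered on 12 May 2020) gives a deadline of 5 August 2020; 7 June 2020 is within that limit.
Step 3 — counting 32 days from 7 June 2020 (when the itemised statement is provided) gives a deadline of 9 July 2020; completed 8 July 2020, before the deadline.
Step 4 — counting 30 days from 8 July 2020 (when the final cure demand is issued) gives a deadline of 7 August 2020; done 6 August 2020 — timely.
Step 5 — must wait 35 days from 3 September 2020 (end of the 28-day review period, which began when the termination notice is served on 6 August 2020), so not before 8 October 2020; 11 October 2020 is on or after that date.
Step 6 — counting 10 days from 30 October 2020 (end of the 19-day review period, which began when the dispute is referred to mediation on 11 October 2020) gives a deadline of 9 November 2020; 8 November 2020 is within that limit.
Step 7 — counting 88 days from 11 October 2020 (when the dispute is referred to mediation) gives a deadline of 7 January 2021; 29 November 2020 is within that limit.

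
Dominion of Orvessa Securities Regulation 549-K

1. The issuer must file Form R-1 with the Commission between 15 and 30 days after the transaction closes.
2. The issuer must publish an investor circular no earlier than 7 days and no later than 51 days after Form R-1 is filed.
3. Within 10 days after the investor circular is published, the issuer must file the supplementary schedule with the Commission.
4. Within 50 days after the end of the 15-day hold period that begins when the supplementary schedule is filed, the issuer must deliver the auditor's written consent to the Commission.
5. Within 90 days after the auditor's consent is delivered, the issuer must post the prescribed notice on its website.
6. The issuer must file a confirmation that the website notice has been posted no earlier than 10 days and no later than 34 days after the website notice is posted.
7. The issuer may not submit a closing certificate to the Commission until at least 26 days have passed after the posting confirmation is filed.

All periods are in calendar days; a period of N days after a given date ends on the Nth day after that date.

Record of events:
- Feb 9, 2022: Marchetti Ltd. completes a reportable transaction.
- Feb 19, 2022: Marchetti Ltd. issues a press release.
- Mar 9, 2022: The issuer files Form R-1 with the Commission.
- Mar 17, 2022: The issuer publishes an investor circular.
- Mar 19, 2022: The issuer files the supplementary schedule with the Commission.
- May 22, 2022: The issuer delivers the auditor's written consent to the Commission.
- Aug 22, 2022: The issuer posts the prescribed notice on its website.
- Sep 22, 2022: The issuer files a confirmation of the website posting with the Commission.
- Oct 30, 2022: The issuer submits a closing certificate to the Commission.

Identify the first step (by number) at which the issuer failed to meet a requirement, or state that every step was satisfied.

Step 5

(1) the permitted window runs from Feb 9, 2022 + 15 = Feb 24, 2022 to Feb 9, 2022 + 30 = Mar 11, 2022; Mar 9, 2022 falls inside that range.
(2) the permitted window runs from Mar 9, 2022 + 7 = Mar 16, 2022 to Mar 9, 2022 + 51 = Apr 29, 2022; done Mar 17, 2022, which is between those dates.
(3) due by Mar 17, 2022 + 10 days = Mar 27, 2022; completed Mar 19, 2022, before the deadline.
(4) due by Apr 3, 2022 + 50 days = May 23, 2022; done May 22, 2022 — timely.
(5) due by May 22, 2022 + 90 days = Aug 20, 2022; Aug 22, 2022 misses that deadline by 2 days.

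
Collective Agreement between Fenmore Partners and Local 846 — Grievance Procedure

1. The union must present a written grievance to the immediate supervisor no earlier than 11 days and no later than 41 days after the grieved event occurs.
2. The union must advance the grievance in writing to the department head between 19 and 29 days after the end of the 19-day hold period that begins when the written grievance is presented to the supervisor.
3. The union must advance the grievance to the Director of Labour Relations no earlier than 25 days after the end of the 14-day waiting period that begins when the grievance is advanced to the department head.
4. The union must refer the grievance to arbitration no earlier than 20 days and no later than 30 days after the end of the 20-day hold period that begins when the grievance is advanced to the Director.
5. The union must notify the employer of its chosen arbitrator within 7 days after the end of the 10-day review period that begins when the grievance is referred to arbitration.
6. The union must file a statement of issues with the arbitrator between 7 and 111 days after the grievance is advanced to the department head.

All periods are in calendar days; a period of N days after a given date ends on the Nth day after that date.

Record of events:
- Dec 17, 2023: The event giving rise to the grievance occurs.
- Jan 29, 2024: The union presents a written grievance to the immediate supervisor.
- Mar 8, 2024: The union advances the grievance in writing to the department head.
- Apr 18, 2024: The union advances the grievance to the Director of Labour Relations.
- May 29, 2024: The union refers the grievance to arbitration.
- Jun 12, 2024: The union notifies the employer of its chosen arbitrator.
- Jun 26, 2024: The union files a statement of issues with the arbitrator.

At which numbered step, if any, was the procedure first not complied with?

Step 1 — 11 and 41 days from Dec 17, 2023 (when the grieved event occurs) are Dec 28, 2023 and Jan 27, 2024 respectively; done Jan 29, 2024 — 2 days after the window closed.
That is the first point of non-compliance.

Step 1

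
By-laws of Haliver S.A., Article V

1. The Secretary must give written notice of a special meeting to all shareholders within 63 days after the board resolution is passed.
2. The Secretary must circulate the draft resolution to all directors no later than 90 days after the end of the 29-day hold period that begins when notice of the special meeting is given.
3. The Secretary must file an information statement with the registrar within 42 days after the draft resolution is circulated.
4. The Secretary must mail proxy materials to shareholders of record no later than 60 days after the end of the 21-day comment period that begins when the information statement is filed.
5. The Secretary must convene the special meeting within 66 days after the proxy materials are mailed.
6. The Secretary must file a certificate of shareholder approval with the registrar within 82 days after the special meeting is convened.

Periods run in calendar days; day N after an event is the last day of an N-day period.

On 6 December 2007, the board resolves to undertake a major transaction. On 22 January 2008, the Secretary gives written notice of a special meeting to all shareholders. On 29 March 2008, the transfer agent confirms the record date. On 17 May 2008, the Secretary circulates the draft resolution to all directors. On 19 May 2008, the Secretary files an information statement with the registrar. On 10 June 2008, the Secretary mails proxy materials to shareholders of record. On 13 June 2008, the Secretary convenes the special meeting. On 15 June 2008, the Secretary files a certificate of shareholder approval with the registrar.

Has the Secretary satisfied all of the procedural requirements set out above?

Yes

(1) due by 6 December 2007 + 63 days = 7 February 2008; completed 22 January 2008, before the deadline.
(2) due by 20 February 2008 + 90 days = 20 May 2008; completed 17 May 2008, before the deadline.
(3) due by 17 May 2008 + 42 days = 28 June 2008; 19 May 2008 is within that limit.
(4) due by 9 June 2008 + 60 days = 8 August 2008; done 10 June 2008 — timely.
(5) due by 10 June 2008 + 66 days = 15 August 2008; 13 June 2008 is within that limit.
(6) due by 13 June 2008 + 82 days = 3 September 2008; done 15 June 2008 — timely.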